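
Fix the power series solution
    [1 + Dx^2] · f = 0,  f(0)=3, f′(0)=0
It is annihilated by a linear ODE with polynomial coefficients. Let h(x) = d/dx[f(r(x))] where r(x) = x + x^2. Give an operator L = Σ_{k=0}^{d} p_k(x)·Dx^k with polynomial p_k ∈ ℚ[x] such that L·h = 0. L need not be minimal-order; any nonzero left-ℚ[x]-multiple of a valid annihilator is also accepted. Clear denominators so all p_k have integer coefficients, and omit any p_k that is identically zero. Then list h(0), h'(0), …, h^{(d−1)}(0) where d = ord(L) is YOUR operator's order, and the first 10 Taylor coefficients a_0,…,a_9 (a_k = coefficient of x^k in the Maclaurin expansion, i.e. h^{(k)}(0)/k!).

f: a_k = 3, 0, -3/2, 0, 1/8, 0, -1/240, 0, 1/13440, 0, …
Substitute x→r, Dx→(1/r')Dx; clear ⇒ L₀.
h=h₀': d/dx-closure on L₀ ⇒ L.
L = (13 + 8·x + 24·x^2 + 32·x^3 + 16·x^4) + (-6 - 12·x)·Dx + (1 + 4·x + 4·x^2)·Dx^2  (order 2).
h: a_k = 0, -3, -9, -11/2, 5/2, 179/40, 133/40, 841/1680, -417/560, -73081/120960, …
ICs: h(0) = 0, h′(0) = -3.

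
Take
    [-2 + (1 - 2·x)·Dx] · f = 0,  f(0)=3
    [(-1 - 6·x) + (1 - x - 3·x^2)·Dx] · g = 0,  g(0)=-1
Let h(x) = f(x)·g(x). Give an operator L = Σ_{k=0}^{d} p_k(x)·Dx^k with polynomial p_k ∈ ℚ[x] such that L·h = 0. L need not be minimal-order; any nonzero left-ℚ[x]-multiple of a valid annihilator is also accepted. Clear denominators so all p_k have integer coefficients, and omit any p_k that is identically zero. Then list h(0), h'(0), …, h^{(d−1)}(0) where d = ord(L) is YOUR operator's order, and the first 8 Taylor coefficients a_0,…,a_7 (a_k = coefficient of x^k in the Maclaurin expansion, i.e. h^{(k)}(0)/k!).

f: a_k = 3, 6, 12, 24, 48, 96, 192, 384, …
g: a_k = -1, -1, -4, -7, -19, -40, -97, -217, …
f·g: L₀ = L_f ⊗_s L_g, ord ≤ 1·1.
L = (-3 - 2·x + 18·x^2) + (1 - 3·x - x^2 + 6·x^3)·Dx  (order 1).
h: a_k = -3, -9, -30, -81, -219, -558, -1407, -3465, …
ICs: h(0) = -3.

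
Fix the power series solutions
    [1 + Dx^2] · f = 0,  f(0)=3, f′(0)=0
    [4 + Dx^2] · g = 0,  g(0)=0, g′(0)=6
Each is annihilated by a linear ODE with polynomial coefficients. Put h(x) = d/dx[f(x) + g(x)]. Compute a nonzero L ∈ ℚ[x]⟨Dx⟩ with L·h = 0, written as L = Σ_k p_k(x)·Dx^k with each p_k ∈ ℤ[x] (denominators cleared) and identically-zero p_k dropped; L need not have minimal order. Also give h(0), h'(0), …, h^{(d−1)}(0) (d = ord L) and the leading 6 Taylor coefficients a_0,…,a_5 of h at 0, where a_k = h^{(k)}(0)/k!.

L = 4 + 5·Dx^2 + Dx^4  (order 4).
h: a_k = 6, -3, -12, 1/2, 4, -1/40, …
ICs: h(0) = 6, h′(0) = -3, h′′(0) = -24, h′′′(0) = 3.

f: a_k = 3, 0, -3/2, 0, 1/8, 0, …
g: a_k = 0, 6, 0, -4, 0, 4/5, …
Weyl lclm of L_f,L_g ⇒ L₀ (ord ≤ 4).
h=h₀': d/dx-closure on L₀ ⇒ L.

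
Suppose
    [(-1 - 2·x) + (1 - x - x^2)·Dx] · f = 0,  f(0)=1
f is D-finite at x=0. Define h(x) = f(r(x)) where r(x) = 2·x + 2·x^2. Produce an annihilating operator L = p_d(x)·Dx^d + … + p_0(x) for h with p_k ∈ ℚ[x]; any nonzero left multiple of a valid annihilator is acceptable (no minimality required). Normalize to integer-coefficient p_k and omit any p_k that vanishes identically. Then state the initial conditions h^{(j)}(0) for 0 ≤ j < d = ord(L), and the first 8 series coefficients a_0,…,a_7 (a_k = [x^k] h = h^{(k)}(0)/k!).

L = (2 + 12·x + 24·x^2 + 16·x^3) + (-1 + 2·x + 6·x^2 + 8·x^3 + 4·x^4)·Dx  (order 1).
h: a_k = 1, 2, 10, 40, 160, 648, 2616, 10560, …
ICs: h(0) = 1.

f: a_k = 1, 1, 2, 3, 5, 8, 13, 21, …
Change of var in L_f (x↦r) gives L₀.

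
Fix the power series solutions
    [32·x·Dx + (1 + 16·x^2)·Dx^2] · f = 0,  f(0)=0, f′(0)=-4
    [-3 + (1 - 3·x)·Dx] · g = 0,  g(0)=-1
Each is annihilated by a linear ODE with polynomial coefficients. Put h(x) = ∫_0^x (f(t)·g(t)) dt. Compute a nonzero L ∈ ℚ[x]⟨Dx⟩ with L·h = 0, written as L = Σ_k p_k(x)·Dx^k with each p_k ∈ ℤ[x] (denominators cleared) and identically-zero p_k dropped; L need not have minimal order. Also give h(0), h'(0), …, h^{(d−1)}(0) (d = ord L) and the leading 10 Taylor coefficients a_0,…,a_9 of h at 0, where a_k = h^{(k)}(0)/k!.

f: a_k = 0, -4, 0, 64/3, 0, -1024/5, 0, 16384/7, 0, -262144/9, …
g: a_k = -1, -3, -9, -27, -81, -243, -729, -2187, -6561, -19683, …
h₀=f·g: eliminate ⇒ L₀, order ≤ 2·1.
Integrate: L := L₀·Dx.
L = 96·x·Dx + (6 - 32·x + 192·x^2)·Dx^2 + (-1 + 3·x - 16·x^2 + 48·x^3)·Dx^3  (order 3).
h: a_k = 0, 0, 2, 4, 11/3, 44/5, 842/15, 5052/35, 6043/70, 24172/105, …
ICs: h(0) = 0, h′(0) = 0, h′′(0) = 4.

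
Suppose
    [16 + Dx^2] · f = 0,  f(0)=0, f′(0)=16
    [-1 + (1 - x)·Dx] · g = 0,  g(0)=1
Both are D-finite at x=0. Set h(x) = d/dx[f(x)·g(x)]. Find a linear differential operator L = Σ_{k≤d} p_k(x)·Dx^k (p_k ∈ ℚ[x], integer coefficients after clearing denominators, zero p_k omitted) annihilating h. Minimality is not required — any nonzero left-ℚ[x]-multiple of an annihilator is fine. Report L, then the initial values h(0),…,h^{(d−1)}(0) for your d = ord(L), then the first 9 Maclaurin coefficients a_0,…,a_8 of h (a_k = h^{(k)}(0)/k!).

L = (14 - 32·x + 16·x^2) + (-2 + 2·x)·Dx + (1 - 2·x + x^2)·Dx^2  (order 2).
h: a_k = 16, 32, -80, -320/3, 112/3, 224/5, -1744/45, -13952/315, -1072/45, …
ICs: h(0) = 16, h′(0) = 32.

f: a_k = 0, 16, 0, -128/3, 0, 512/15, 0, -4096/315, 0, …
g: a_k = 1, 1, 1, 1, 1, 1, 1, 1, 1, …
f·g: L₀ = L_f ⊗_s L_g, ord ≤ 2·1.
h₀' ⇒ L via d/dx closure of L₀.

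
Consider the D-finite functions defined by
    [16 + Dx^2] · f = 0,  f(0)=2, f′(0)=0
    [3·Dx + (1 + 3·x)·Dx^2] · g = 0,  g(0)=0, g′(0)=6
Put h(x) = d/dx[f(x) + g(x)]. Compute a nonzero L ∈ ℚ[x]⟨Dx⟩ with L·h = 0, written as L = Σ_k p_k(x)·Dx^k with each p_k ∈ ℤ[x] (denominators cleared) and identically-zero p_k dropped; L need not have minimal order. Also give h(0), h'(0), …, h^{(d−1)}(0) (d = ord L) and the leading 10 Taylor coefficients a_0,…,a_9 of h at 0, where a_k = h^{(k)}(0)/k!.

L = (1680 + 2304·x + 3456·x^2) + (272 + 1584·x + 3456·x^2 + 3456·x^3)·Dx + (105 + 144·x + 216·x^2)·Dx^2 + (17 + 99·x + 216·x^2 + 216·x^3)·Dx^3  (order 3).
h: a_k = 6, -50, 54, -230/3, 486, -22894/15, 4374, -4125238/315, 39366, -334824214/2835, …
ICs: h(0) = 6, h′(0) = -50, h′′(0) = 108.

f: a_k = 2, 0, -16, 0, 64/3, 0, -512/45, 0, 1024/315, 0, …
g: a_k = 0, 6, -9, 18, -81/2, 486/5, -243, 4374/7, -6561/4, 4374, …
Weyl lclm of L_f,L_g ⇒ L₀ (ord ≤ 4).
h₀' ⇒ L via d/dx closure of L₀.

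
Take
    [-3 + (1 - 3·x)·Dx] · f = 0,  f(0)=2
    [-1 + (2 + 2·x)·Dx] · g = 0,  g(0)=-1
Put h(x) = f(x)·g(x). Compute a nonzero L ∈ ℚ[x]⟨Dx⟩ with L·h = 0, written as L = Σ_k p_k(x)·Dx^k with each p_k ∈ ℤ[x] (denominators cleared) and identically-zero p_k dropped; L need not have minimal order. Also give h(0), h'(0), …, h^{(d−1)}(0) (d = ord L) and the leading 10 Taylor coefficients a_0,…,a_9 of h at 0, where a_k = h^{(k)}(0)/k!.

L = (7 + 3·x) + (-2 + 4·x + 6·x^2)·Dx  (order 1).
h: a_k = -2, -7, -83/4, -499/8, -11971/64, -71833/128, -861975/512, -5171883/1024, -248249955/16384, -1489500445/32768, …
ICs: h(0) = -2.

f: a_k = 2, 6, 18, 54, 162, 486, 1458, 4374, 13122, 39366, …
g: a_k = -1, -1/2, 1/8, -1/16, 5/128, -7/256, 21/1024, -33/2048, 429/32768, -715/65536, …
Product ⇒ symmetric product L₀, ord ≤ 1.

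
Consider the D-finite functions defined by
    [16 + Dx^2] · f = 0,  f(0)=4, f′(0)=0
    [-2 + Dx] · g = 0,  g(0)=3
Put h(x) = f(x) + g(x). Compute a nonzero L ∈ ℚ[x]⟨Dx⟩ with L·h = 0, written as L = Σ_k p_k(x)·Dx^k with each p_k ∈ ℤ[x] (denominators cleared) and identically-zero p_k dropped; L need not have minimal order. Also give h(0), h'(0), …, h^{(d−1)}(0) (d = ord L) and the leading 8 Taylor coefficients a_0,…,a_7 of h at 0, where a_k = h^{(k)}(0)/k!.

L = -32 + 16·Dx - 2·Dx^2 + Dx^3  (order 3).
h: a_k = 7, 6, -26, 4, 134/3, 4/5, -1012/45, 8/105, …
ICs: h(0) = 7, h′(0) = 6, h′′(0) = -52.

f: a_k = 4, 0, -32, 0, 128/3, 0, -1024/45, 0, …
g: a_k = 3, 6, 6, 4, 2, 4/5, 4/15, 8/105, …
Weyl lclm of L_f,L_g ⇒ L₀ (ord ≤ 3).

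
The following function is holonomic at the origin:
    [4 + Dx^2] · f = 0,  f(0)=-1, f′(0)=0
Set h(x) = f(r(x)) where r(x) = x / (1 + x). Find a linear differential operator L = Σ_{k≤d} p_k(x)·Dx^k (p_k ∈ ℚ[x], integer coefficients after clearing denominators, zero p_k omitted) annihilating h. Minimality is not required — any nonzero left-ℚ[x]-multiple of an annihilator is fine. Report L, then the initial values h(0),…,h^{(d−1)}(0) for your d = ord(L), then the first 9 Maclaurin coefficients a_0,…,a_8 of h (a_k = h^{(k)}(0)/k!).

L = 4 + (2 + 6·x + 6·x^2 + 2·x^3)·Dx + (1 + 4·x + 6·x^2 + 4·x^3 + x^4)·Dx^2  (order 2).
h: a_k = -1, 0, 2, -4, 16/3, -16/3, 154/45, 4/5, -2354/315, …
ICs: h(0) = -1, h′(0) = 0.

f: a_k = -1, 0, 2, 0, -2/3, 0, 4/45, 0, -2/315, …
L₀ from L_f via x↦r, Dx↦r'^{-1}Dx.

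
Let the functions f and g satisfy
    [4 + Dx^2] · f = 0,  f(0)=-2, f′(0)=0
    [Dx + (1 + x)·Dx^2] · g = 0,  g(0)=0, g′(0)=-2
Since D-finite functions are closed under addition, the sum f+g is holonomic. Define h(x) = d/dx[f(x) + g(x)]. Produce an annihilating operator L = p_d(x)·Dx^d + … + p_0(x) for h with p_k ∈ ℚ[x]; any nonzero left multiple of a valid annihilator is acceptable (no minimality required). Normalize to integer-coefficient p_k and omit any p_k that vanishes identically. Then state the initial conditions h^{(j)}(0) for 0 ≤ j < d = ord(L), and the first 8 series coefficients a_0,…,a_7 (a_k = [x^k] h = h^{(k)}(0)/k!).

L = (20 + 16·x + 8·x^2) + (12 + 28·x + 24·x^2 + 8·x^3)·Dx + (5 + 4·x + 2·x^2)·Dx^2 + (3 + 7·x + 6·x^2 + 2·x^3)·Dx^3  (order 3).
h: a_k = -2, 10, -2, -10/3, -2, 46/15, -2, 598/315, …
ICs: h(0) = -2, h′(0) = 10, h′′(0) = -4.

f: a_k = -2, 0, 4, 0, -4/3, 0, 8/45, 0, …
g: a_k = 0, -2, 1, -2/3, 1/2, -2/5, 1/3, -2/7, …
L₀ := lclm(L_f,L_g); ord L₀ ≤ 2+2.
h=h₀': d/dx-closure on L₀ ⇒ L.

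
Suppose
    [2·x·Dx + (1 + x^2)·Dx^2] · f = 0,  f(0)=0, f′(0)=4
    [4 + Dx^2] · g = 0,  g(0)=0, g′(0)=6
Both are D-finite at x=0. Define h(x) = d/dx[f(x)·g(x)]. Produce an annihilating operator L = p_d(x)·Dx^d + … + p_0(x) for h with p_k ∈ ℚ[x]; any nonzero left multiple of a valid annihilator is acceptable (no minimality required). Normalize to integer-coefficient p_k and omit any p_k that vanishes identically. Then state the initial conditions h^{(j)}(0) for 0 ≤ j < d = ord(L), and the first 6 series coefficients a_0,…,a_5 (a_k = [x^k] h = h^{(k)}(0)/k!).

L = (512 + 1824·x^2 + 2768·x^4 + 1920·x^6 + 912·x^8 + 320·x^10 + 64·x^12) + (248·x + 944·x^3 + 1240·x^5 + 800·x^7 + 320·x^9 + 64·x^11)·Dx + (168 + 652·x^2 + 1080·x^4 + 892·x^6 + 488·x^8 + 176·x^10 + 32·x^12)·Dx^2 + (62·x + 236·x^3 + 310·x^5 + 200·x^7 + 80·x^9 + 16·x^11)·Dx^3 + (10 + 49·x^2 + 97·x^4 + 103·x^6 + 65·x^8 + 24·x^10 + 4·x^12)·Dx^4  (order 4).
h: a_k = 0, 48, 0, -96, 0, 80, …
ICs: h(0) = 0, h′(0) = 48, h′′(0) = 0, h′′′(0) = -576.

f: a_k = 0, 4, 0, -4/3, 0, 4/5, …
g: a_k = 0, 6, 0, -4, 0, 4/5, …
f·g: L₀ = L_f ⊗_s L_g, ord ≤ 2·2.
Derive L from L₀ (diff closure).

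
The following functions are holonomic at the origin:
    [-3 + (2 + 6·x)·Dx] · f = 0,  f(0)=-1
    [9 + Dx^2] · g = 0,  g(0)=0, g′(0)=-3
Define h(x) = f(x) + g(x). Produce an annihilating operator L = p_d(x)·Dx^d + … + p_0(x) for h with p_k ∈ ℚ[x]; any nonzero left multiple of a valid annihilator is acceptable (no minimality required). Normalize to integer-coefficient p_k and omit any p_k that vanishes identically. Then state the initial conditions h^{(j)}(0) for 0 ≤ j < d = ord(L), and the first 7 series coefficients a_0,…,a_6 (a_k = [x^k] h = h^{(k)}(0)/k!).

f: a_k = -1, -3/2, 9/8, -27/16, 405/128, -1701/256, 15309/1024, …
g: a_k = 0, -3, 0, 9/2, 0, -81/40, 0, …
Weyl lclm of L_f,L_g ⇒ L₀ (ord ≤ 3).
L = (-63 - 216·x - 324·x^2) + (18 + 198·x + 648·x^2 + 648·x^3)·Dx + (-7 - 24·x - 36·x^2)·Dx^2 + (2 + 22·x + 72·x^2 + 72·x^3)·Dx^3  (order 3).
h: a_k = -1, -9/2, 9/8, 45/16, 405/128, -11097/1280, 15309/1024, …
ICs: h(0) = -1, h′(0) = -9/2, h′′(0) = 9/4.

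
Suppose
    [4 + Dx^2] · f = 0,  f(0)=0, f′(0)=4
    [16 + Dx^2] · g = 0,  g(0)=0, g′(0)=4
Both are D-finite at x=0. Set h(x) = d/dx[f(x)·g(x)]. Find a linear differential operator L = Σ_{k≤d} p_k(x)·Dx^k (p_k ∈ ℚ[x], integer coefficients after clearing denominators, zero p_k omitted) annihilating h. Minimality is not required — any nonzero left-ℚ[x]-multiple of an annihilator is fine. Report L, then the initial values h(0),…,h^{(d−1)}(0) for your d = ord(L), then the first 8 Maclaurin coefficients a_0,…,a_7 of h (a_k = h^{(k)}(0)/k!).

L = 144 + 40·Dx^2 + Dx^4  (order 4).
h: a_k = 0, 32, 0, -640/3, 0, 5824/15, 0, -20992/63, …
ICs: h(0) = 0, h′(0) = 32, h′′(0) = 0, h′′′(0) = -1280.

f: a_k = 0, 4, 0, -8/3, 0, 8/15, 0, -16/315, …
g: a_k = 0, 4, 0, -32/3, 0, 128/15, 0, -1024/315, …
f·g: L₀ = L_f ⊗_s L_g, ord ≤ 2·2.
Differentiate: ansatz ord ≤ ord L₀ ⇒ L.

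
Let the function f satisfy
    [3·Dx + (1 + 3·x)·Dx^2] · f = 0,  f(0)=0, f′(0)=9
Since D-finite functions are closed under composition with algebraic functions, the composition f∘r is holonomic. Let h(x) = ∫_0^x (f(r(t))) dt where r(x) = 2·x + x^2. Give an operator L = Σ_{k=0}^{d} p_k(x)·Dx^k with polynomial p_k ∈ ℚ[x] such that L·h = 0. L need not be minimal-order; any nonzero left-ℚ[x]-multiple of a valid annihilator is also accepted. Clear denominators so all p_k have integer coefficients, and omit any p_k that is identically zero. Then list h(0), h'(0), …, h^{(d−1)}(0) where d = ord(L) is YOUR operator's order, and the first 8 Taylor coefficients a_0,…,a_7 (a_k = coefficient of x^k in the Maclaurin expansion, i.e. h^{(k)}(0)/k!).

f: a_k = 0, 9, -27/2, 27, -243/4, 729/5, -729/2, 6561/7, …
h₀=f(r): pull back L_f along r ⇒ L₀.
h=∫₀ˣh₀: take L = L₀·Dx.
L = (5 + 6·x + 3·x^2)·Dx^2 + (1 + 7·x + 9·x^2 + 3·x^3)·Dx^3  (order 3).
h: a_k = 0, 0, 9, -15, 81/2, -1323/10, 2403/5, -13095/7, …
ICs: h(0) = 0, h′(0) = 0, h′′(0) = 18.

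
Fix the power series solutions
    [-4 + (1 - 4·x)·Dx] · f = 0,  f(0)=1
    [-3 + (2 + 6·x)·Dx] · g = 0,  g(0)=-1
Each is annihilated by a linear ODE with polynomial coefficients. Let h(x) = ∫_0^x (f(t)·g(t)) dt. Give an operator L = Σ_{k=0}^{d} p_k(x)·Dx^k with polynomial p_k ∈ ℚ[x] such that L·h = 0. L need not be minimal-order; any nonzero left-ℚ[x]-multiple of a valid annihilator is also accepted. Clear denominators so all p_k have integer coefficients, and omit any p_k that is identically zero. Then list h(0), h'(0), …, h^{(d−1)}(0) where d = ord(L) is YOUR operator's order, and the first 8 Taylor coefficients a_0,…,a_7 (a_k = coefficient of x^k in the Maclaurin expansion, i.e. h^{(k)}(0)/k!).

L = (11 + 12·x)·Dx + (-2 + 2·x + 24·x^2)·Dx^2  (order 2).
h: a_k = 0, -1, -11/4, -167/24, -1363/64, -43211/640, -347389/1536, -791845/1024, …
ICs: h(0) = 0, h′(0) = -1.

f: a_k = 1, 4, 16, 64, 256, 1024, 4096, 16384, …
g: a_k = -1, -3/2, 9/8, -27/16, 405/128, -1701/256, 15309/1024, -72171/2048, …
f·g: L₀ = L_f ⊗_s L_g, ord ≤ 1·1.
h=∫₀ˣh₀: take L = L₀·Dx.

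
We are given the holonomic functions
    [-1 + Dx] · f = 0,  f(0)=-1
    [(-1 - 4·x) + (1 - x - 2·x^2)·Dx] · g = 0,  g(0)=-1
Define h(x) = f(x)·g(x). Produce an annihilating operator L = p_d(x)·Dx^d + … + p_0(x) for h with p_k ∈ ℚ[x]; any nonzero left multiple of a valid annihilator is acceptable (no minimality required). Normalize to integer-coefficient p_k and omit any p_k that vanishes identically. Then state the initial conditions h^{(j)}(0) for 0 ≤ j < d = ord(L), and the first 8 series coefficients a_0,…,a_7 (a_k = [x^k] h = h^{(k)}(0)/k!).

f: a_k = -1, -1, -1/2, -1/6, -1/24, -1/120, -1/720, -1/5040, …
g: a_k = -1, -1, -3, -5, -11, -21, -43, -85, …
Product ⇒ symmetric product L₀, ord ≤ 1.
L = (2 + 3·x - 2·x^2) + (-1 + x + 2·x^2)·Dx  (order 1).
h: a_k = 1, 2, 9/2, 26/3, 425/24, 701/20, 50737/720, 44279/315, …
ICs: h(0) = 1.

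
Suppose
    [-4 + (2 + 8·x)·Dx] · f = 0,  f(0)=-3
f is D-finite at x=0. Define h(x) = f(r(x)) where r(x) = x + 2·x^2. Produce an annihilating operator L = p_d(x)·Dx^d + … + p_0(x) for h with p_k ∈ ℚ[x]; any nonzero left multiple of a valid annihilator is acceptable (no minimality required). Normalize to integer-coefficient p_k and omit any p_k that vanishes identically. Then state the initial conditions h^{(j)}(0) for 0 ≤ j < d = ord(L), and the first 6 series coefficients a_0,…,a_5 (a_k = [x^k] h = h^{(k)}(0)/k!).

L = (-2 - 8·x) + (1 + 4·x + 8·x^2)·Dx  (order 1).
h: a_k = -3, -6, -6, 12, -18, 12, …
ICs: h(0) = -3.

f: a_k = -3, -6, 6, -12, 30, -84, …
Substitute x→r, Dx→(1/r')Dx; clear ⇒ L₀.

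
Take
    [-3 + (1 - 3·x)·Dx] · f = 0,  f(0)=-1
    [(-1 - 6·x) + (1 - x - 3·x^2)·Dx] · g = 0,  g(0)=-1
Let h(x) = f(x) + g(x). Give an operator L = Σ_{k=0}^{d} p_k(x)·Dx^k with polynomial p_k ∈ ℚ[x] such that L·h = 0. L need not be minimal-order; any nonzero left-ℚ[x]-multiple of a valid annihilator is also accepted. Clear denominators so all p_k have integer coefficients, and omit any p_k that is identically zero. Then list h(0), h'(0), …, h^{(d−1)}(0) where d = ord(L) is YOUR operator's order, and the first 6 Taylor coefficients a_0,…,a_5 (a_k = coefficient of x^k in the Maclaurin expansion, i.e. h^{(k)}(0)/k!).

f: a_k = -1, -3, -9, -27, -81, -243, …
g: a_k = -1, -1, -4, -7, -19, -40, …
f+g: L₀ = lclm(L_f,L_g), ord ≤ 1+1.
L = (6 - 108·x + 162·x^2 - 162·x^3) + (10 - 6·x - 108·x^2 + 270·x^3 - 324·x^4)·Dx + (-2 + 14·x - 33·x^2 + 18·x^3 + 54·x^4 - 81·x^5)·Dx^2  (order 2).
h: a_k = -2, -4, -13, -34, -100, -283, …
ICs: h(0) = -2, h′(0) = -4.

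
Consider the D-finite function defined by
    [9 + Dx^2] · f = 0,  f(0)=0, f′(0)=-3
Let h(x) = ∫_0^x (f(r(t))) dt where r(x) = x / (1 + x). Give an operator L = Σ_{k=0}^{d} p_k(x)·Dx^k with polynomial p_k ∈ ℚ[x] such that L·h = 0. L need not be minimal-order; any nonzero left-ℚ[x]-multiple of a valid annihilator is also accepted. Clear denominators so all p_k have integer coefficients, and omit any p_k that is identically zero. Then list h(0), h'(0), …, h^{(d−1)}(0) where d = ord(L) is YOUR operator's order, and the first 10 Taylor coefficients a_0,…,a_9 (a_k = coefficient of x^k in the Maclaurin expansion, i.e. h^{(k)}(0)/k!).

f: a_k = 0, -3, 0, 9/2, 0, -81/40, 0, 243/560, 0, -243/4480, …
f∘r: x↦r, Dx↦Dx/r' in L_f ⇒ L₀.
h=∫h₀ ⇒ L = L₀·Dx.
L = 9·Dx + (2 + 6·x + 6·x^2 + 2·x^3)·Dx^2 + (1 + 4·x + 6·x^2 + 4·x^3 + x^4)·Dx^3  (order 3).
h: a_k = 0, 0, -3/2, 1, 3/8, -21/10, 293/80, -255/56, 19353/4480, -631/240, …
ICs: h(0) = 0, h′(0) = 0, h′′(0) = -3.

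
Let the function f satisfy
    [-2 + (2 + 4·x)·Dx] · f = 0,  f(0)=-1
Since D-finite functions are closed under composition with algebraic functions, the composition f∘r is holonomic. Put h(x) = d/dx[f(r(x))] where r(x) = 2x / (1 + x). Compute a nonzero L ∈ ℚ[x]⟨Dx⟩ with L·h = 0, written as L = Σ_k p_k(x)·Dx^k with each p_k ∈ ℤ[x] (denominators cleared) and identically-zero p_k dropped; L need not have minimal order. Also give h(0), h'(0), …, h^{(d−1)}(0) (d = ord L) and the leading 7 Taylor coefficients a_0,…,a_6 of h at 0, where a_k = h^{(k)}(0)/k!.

f: a_k = -1, -1, 1/2, -1/2, 5/8, -7/8, 21/16, …
h₀=f(r): pull back L_f along r ⇒ L₀.
Differentiate: ansatz ord ≤ ord L₀ ⇒ L.
L = (-4 - 10·x) + (-1 - 6·x - 5·x^2)·Dx  (order 1).
h: a_k = -2, 8, -30, 120, -510, 2256, -10234, …
ICs: h(0) = -2.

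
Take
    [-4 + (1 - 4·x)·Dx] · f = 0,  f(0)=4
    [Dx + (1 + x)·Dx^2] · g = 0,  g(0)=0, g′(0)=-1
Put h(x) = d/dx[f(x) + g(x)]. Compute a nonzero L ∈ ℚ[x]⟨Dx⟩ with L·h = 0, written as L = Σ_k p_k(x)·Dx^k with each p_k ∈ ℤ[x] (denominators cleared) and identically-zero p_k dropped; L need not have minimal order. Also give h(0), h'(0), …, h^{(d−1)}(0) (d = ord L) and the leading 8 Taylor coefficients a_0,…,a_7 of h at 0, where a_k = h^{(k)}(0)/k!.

L = (112 + 32·x) + (94 + 208·x + 64·x^2)·Dx + (-9 + 23·x + 48·x^2 + 16·x^3)·Dx^2  (order 2).
h: a_k = 15, 129, 767, 4097, 20479, 98305, 458751, 2097153, …
ICs: h(0) = 15, h′(0) = 129.

f: a_k = 4, 16, 64, 256, 1024, 4096, 16384, 65536, …
g: a_k = 0, -1, 1/2, -1/3, 1/4, -1/5, 1/6, -1/7, …
f+g: L₀ = lclm(L_f,L_g), ord ≤ 1+2.
Differentiate: ansatz ord ≤ ord L₀ ⇒ L.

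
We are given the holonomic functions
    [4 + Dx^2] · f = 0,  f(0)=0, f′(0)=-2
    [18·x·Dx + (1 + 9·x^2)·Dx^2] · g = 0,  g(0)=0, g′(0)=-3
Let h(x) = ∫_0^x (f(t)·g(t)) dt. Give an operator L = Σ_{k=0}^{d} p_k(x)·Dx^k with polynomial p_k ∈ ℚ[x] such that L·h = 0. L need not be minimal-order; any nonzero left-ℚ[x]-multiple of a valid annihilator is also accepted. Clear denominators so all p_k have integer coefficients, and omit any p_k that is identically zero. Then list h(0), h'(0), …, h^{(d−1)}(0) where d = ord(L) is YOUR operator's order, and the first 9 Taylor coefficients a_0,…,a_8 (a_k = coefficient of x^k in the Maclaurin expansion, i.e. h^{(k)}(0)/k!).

L = (2080 + 50256·x^2 + 89424·x^4 + 186624·x^6 + 419904·x^8)·Dx + (3168·x + 38880·x^3 + 139968·x^5 + 419904·x^7)·Dx^2 + (572 + 13788·x^2 + 33048·x^4 + 93312·x^6 + 209952·x^8)·Dx^3 + (792·x + 9720·x^3 + 34992·x^5 + 104976·x^7)·Dx^4 + (13 + 306·x^2 + 2673·x^4 + 11664·x^6 + 26244·x^8)·Dx^5  (order 5).
h: a_k = 0, 0, 0, 2, 0, -22/5, 0, 110/7, 0, …
ICs: h(0) = 0, h′(0) = 0, h′′(0) = 0, h′′′(0) = 12, h′′′′(0) = 0.

f: a_k = 0, -2, 0, 4/3, 0, -4/15, 0, 8/315, 0, …
g: a_k = 0, -3, 0, 9, 0, -243/5, 0, 2187/7, 0, …
h₀=f·g: eliminate ⇒ L₀, order ≤ 2·2.
h=∫₀ˣh₀: take L = L₀·Dx.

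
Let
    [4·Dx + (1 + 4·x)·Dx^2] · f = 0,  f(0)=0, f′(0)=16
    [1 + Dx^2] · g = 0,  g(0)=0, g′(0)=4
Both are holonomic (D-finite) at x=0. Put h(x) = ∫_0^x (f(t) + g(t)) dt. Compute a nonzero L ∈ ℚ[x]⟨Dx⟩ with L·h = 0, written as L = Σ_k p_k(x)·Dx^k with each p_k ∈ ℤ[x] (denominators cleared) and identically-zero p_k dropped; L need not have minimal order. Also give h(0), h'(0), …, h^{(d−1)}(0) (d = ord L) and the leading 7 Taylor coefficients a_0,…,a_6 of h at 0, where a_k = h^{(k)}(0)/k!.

f: a_k = 0, 16, -32, 256/3, -256, 4096/5, -8192/3, …
g: a_k = 0, 4, 0, -2/3, 0, 1/30, 0, …
Weyl lclm of L_f,L_g ⇒ L₀ (ord ≤ 4).
h=∫h₀ ⇒ L = L₀·Dx.
L = (388 + 32·x + 64·x^2)·Dx^2 + (33 + 140·x + 48·x^2 + 64·x^3)·Dx^3 + (388 + 32·x + 64·x^2)·Dx^4 + (33 + 140·x + 48·x^2 + 64·x^3)·Dx^5  (order 5).
h: a_k = 0, 0, 10, -32/3, 127/6, -256/5, 24577/180, …
ICs: h(0) = 0, h′(0) = 0, h′′(0) = 20, h′′′(0) = -64, h′′′′(0) = 508.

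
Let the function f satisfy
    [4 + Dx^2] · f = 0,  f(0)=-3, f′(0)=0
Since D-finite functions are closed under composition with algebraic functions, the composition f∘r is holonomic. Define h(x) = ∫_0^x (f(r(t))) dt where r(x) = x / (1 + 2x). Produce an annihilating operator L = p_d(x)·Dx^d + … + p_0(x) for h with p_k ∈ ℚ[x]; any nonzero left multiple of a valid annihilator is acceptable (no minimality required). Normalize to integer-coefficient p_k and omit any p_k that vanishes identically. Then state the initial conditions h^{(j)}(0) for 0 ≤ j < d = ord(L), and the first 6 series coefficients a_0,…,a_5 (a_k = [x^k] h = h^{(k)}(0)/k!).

f: a_k = -3, 0, 6, 0, -2, 0, …
h₀=f(r): pull back L_f along r ⇒ L₀.
h=∫h₀ ⇒ L = L₀·Dx.
L = 4·Dx + (4 + 24·x + 48·x^2 + 32·x^3)·Dx^2 + (1 + 8·x + 24·x^2 + 32·x^3 + 16·x^4)·Dx^3  (order 3).
h: a_k = 0, -3, 0, 2, -6, 14, …
ICs: h(0) = 0, h′(0) = -3, h′′(0) = 0.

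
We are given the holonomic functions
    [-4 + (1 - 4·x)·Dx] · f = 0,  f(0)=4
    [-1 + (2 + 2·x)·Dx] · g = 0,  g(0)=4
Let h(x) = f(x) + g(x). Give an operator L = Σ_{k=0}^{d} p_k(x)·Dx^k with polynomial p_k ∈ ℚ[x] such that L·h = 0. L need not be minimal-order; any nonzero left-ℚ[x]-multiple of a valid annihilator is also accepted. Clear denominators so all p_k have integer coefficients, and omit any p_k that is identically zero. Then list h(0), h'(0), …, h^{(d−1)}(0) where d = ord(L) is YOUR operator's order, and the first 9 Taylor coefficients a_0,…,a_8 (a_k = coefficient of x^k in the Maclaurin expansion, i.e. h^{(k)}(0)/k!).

L = (-68 - 48·x) + (129 + 248·x + 144·x^2)·Dx + (-14 + 18·x + 128·x^2 + 96·x^3)·Dx^2  (order 2).
h: a_k = 8, 18, 127/2, 1025/4, 32763/32, 262151/64, 4194283/256, 33554465/512, 2147483219/8192, …
ICs: h(0) = 8, h′(0) = 18.

f: a_k = 4, 16, 64, 256, 1024, 4096, 16384, 65536, 262144, …
g: a_k = 4, 2, -1/2, 1/4, -5/32, 7/64, -21/256, 33/512, -429/8192, …
f+g: L₀ = lclm(L_f,L_g), ord ≤ 1+1.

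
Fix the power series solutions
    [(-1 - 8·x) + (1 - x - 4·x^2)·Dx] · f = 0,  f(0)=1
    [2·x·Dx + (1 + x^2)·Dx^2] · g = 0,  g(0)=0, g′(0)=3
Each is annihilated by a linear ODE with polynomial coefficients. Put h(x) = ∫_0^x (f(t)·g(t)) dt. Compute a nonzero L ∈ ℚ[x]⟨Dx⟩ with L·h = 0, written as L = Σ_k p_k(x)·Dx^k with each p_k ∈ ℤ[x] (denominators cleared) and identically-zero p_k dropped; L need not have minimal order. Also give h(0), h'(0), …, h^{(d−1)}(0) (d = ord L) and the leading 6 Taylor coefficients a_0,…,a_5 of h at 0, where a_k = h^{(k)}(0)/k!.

f: a_k = 1, 1, 5, 9, 29, 65, …
g: a_k = 0, 3, 0, -1, 0, 3/5, …
f·g: L₀ = L_f ⊗_s L_g, ord ≤ 1·2.
h=∫h₀ ⇒ L = L₀·Dx.
L = (8 + 2·x + 24·x^2)·Dx + (2 + 14·x + 4·x^2 + 24·x^3)·Dx^2 + (-1 + x + 3·x^2 + x^3 + 4·x^4)·Dx^3  (order 3).
h: a_k = 0, 0, 3/2, 1, 7/2, 26/5, …
ICs: h(0) = 0, h′(0) = 0, h′′(0) = 3.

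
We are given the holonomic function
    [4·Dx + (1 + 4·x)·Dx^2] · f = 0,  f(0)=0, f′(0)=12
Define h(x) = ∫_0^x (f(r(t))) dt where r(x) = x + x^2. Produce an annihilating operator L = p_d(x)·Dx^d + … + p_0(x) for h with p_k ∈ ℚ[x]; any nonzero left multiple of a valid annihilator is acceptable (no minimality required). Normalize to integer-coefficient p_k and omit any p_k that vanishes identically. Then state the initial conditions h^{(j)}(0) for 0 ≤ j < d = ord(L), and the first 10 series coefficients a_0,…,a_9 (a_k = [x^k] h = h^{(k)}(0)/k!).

f: a_k = 0, 12, -24, 64, -192, 3072/5, -2048, 49152/7, -24576, 262144/3, …
L₀ from L_f via x↦r, Dx↦r'^{-1}Dx.
h=∫h₀ ⇒ L = L₀·Dx.
L = 2·Dx^2 + (1 + 2·x)·Dx^3  (order 3).
h: a_k = 0, 0, 6, -4, 4, -24/5, 32/5, -64/7, 96/7, -64/3, …
ICs: h(0) = 0, h′(0) = 0, h′′(0) = 12.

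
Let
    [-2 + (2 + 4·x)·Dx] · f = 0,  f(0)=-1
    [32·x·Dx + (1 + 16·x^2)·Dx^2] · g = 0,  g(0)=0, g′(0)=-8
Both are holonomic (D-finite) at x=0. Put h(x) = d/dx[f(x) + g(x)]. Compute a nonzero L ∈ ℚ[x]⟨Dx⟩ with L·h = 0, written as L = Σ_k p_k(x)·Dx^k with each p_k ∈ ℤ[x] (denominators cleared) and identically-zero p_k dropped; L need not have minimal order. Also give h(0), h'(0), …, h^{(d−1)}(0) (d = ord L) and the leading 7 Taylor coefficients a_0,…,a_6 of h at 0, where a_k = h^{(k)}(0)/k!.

f: a_k = -1, -1, 1/2, -1/2, 5/8, -7/8, 21/16, …
g: a_k = 0, -8, 0, 128/3, 0, -2048/5, 0, …
f+g: L₀ = lclm(L_f,L_g), ord ≤ 1+2.
h₀' ⇒ L via d/dx closure of L₀.
L = (-32 - 160·x + 1536·x^2 + 1536·x^3) + (-35 - 128·x + 1312·x^2 + 6144·x^3 + 5376·x^4)·Dx + (-1 + 30·x + 96·x^2 + 576·x^3 + 1792·x^4 + 1536·x^5)·Dx^2  (order 2).
h: a_k = -9, 1, 253/2, 5/2, -16419/8, 63/8, 524057/16, …
ICs: h(0) = -9, h′(0) = 1.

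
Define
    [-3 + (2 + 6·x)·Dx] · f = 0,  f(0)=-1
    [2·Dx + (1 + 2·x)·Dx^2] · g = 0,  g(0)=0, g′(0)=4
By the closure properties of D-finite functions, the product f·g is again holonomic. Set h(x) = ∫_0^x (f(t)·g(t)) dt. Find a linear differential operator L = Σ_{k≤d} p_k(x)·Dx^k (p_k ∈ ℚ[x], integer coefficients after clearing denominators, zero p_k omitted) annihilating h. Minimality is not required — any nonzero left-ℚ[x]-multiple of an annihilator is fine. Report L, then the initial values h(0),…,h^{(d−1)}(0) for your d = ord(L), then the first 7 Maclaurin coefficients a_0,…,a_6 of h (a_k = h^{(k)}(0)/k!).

f: a_k = -1, -3/2, 9/8, -27/16, 405/128, -1701/256, 15309/1024, …
g: a_k = 0, 4, -4, 16/3, -8, 64/5, -64/3, …
Product ⇒ symmetric product L₀, ord ≤ 2.
∫: right-multiply L₀ by Dx.
L = (15 + 18·x)·Dx + (-4 - 12·x)·Dx^2 + (4 + 32·x + 84·x^2 + 72·x^3)·Dx^3  (order 3).
h: a_k = 0, 0, -2, -2/3, 31/24, -9/4, 3937/960, …
ICs: h(0) = 0, h′(0) = 0, h′′(0) = -4.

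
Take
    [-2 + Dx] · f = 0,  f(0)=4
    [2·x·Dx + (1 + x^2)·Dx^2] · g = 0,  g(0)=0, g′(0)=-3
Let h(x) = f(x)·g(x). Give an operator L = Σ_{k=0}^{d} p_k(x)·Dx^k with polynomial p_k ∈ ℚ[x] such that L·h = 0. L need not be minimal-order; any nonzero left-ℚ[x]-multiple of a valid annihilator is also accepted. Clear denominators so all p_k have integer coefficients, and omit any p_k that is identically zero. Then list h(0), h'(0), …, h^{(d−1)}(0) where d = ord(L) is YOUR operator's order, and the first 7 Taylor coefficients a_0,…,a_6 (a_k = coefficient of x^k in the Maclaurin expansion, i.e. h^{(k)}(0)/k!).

f: a_k = 4, 8, 8, 16/3, 8/3, 16/15, 16/45, …
g: a_k = 0, -3, 0, 1, 0, -3/5, 0, …
L₀ := L_f ⊗_s L_g (sym. prod.), ord ≤ 2.
L = (4 - 4·x + 4·x^2) + (-4 + 2·x - 4·x^2)·Dx + (1 + x^2)·Dx^2  (order 2).
h: a_k = 0, -12, -24, -20, -8, -12/5, -8/3, …
ICs: h(0) = 0, h′(0) = -12.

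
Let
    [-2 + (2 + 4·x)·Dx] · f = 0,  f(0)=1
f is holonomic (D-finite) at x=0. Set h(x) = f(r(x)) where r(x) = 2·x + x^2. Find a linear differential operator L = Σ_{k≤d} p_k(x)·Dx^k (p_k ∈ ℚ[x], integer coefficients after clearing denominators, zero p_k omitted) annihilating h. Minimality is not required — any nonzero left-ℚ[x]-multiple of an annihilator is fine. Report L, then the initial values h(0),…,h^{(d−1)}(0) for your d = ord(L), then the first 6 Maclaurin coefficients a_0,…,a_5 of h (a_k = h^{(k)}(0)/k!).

L = (-2 - 2·x) + (1 + 4·x + 2·x^2)·Dx  (order 1).
h: a_k = 1, 2, -1, 2, -9/2, 11, …
ICs: h(0) = 1.

f: a_k = 1, 1, -1/2, 1/2, -5/8, 7/8, …
Substitute x→r, Dx→(1/r')Dx; clear ⇒ L₀.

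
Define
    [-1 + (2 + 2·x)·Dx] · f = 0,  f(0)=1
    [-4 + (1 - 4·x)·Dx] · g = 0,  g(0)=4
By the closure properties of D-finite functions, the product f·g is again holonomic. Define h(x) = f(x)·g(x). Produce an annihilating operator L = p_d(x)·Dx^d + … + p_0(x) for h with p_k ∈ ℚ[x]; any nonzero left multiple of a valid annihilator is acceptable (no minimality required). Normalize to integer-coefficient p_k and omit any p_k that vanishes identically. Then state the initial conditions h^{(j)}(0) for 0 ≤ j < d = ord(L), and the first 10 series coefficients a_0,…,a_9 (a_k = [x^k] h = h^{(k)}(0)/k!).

L = (9 + 4·x) + (-2 + 6·x + 8·x^2)·Dx  (order 1).
h: a_k = 4, 18, 143/2, 1145/4, 36635/32, 293087/64, 4689371/256, 37515001/512, 2400959635/8192, 19207677795/16384, …
ICs: h(0) = 4.

f: a_k = 1, 1/2, -1/8, 1/16, -5/128, 7/256, -21/1024, 33/2048, -429/32768, 715/65536, …
g: a_k = 4, 16, 64, 256, 1024, 4096, 16384, 65536, 262144, 1048576, …
Product ⇒ symmetric product L₀, ord ≤ 1.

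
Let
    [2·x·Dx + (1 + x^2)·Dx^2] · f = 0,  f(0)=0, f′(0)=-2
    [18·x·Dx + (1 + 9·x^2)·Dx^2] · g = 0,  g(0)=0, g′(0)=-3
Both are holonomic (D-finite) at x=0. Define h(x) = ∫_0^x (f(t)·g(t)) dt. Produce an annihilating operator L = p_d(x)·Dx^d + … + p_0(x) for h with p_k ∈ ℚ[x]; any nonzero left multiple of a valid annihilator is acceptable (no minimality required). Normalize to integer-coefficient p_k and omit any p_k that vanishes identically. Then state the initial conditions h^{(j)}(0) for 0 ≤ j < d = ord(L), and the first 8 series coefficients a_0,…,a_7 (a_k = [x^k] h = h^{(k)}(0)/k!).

L = (-216·x - 3600·x^3 - 5184·x^5 + 6480·x^7 + 17496·x^9)·Dx^2 + (-40 - 1452·x^2 - 6480·x^4 - 4536·x^6 + 22680·x^8 + 26244·x^10)·Dx^3 + (-80·x - 980·x^3 - 2160·x^5 + 2952·x^7 + 12960·x^9 + 8748·x^11)·Dx^4 + (-1 - 20·x^2 - 109·x^4 + 981·x^8 + 1620·x^10 + 729·x^12)·Dx^5  (order 5).
h: a_k = 0, 0, 0, 2, 0, -4, 0, 522/35, …
ICs: h(0) = 0, h′(0) = 0, h′′(0) = 0, h′′′(0) = 12, h′′′′(0) = 0.

f: a_k = 0, -2, 0, 2/3, 0, -2/5, 0, 2/7, …
g: a_k = 0, -3, 0, 9, 0, -243/5, 0, 2187/7, …
Product ⇒ symmetric product L₀, ord ≤ 4.
∫: right-multiply L₀ by Dx.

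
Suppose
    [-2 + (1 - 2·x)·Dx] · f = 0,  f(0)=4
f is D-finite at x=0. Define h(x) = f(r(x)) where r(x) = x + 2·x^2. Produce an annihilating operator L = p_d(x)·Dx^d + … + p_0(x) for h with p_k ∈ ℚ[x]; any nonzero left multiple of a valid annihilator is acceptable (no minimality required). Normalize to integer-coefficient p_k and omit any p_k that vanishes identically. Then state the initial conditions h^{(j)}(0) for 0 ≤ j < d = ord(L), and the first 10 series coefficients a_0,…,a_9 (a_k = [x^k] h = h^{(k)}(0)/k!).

L = (2 + 8·x) + (-1 + 2·x + 4·x^2)·Dx  (order 1).
h: a_k = 4, 8, 32, 96, 320, 1024, 3328, 10752, 34816, 112640, …
ICs: h(0) = 4.

f: a_k = 4, 8, 16, 32, 64, 128, 256, 512, 1024, 2048, …
L₀ from L_f via x↦r, Dx↦r'^{-1}Dx.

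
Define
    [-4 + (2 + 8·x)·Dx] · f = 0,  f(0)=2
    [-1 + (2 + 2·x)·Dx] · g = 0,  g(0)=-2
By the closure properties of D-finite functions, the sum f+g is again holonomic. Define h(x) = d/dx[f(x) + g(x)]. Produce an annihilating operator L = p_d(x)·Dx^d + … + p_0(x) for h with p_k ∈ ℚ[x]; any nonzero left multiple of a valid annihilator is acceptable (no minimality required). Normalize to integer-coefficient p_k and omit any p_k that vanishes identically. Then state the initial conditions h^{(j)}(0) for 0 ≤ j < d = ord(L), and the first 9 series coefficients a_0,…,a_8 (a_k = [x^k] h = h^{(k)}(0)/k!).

L = -6 + (-15 - 24·x)·Dx + (-2 - 10·x - 8·x^2)·Dx^2  (order 2).
h: a_k = 3, -15/2, 189/8, -1275/16, 35805/128, -257985/256, 3784473/1024, -28114515/2048, 1686890205/32768, …
ICs: h(0) = 3, h′(0) = -15/2.

f: a_k = 2, 4, -4, 8, -20, 56, -168, 528, -1716, …
g: a_k = -2, -1, 1/4, -1/8, 5/64, -7/128, 21/512, -33/1024, 429/16384, …
Weyl lclm of L_f,L_g ⇒ L₀ (ord ≤ 2).
Differentiate: ansatz ord ≤ ord L₀ ⇒ L.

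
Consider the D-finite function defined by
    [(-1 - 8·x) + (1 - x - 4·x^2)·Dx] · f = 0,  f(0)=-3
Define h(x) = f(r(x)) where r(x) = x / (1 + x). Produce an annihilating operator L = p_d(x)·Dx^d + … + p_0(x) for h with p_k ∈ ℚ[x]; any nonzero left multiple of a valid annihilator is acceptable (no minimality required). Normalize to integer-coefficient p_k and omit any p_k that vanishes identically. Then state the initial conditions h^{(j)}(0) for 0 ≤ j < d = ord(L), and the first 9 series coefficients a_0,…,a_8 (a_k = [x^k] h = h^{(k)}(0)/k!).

L = (1 + 9·x) + (-1 - 2·x + 3·x^2 + 4·x^3)·Dx  (order 1).
h: a_k = -3, -3, -12, 0, -48, 48, -240, 432, -1392, …
ICs: h(0) = -3.

f: a_k = -3, -3, -15, -27, -87, -195, -543, -1323, -3495, …
Change of var in L_f (x↦r) gives L₀.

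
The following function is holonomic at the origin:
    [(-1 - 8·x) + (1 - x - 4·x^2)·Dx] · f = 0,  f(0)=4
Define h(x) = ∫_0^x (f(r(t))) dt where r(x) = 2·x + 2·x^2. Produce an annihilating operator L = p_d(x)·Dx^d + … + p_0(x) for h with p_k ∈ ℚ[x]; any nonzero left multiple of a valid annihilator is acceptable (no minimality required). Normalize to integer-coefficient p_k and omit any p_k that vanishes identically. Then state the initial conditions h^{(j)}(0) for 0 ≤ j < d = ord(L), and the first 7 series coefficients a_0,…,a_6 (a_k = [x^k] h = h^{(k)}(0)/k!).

L = (2 + 36·x + 96·x^2 + 64·x^3)·Dx + (-1 + 2·x + 18·x^2 + 32·x^3 + 16·x^4)·Dx^2  (order 2).
h: a_k = 0, 4, 4, 88/3, 112, 560, 2768, …
ICs: h(0) = 0, h′(0) = 4.

f: a_k = 4, 4, 20, 36, 116, 260, 724, …
Substitute x→r, Dx→(1/r')Dx; clear ⇒ L₀.
h=∫₀ˣh₀: take L = L₀·Dx.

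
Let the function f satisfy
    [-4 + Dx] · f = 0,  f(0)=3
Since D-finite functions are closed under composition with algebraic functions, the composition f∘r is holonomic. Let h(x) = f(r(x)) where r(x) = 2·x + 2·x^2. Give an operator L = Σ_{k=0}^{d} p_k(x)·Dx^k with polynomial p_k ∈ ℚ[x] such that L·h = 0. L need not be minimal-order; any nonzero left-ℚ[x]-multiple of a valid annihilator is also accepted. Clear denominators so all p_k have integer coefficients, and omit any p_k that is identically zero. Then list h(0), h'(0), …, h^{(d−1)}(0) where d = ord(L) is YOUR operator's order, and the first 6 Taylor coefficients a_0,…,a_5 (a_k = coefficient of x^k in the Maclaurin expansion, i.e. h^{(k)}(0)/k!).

f: a_k = 3, 12, 24, 32, 32, 128/5, …
h₀=f(r): pull back L_f along r ⇒ L₀.
L = (-8 - 16·x) + Dx  (order 1).
h: a_k = 3, 24, 120, 448, 1376, 18176/5, …
ICs: h(0) = 3.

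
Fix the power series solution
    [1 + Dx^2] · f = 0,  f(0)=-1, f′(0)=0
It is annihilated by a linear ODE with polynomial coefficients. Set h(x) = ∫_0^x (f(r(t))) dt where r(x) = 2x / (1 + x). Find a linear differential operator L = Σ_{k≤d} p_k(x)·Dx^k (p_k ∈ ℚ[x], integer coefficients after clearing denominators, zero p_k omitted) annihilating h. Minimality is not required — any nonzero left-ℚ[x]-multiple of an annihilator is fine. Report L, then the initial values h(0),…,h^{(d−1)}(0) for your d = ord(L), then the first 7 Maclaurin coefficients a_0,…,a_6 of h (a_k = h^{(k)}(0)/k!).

f: a_k = -1, 0, 1/2, 0, -1/24, 0, 1/720, …
h₀=f(r): pull back L_f along r ⇒ L₀.
∫: right-multiply L₀ by Dx.
L = 4·Dx + (2 + 6·x + 6·x^2 + 2·x^3)·Dx^2 + (1 + 4·x + 6·x^2 + 4·x^3 + x^4)·Dx^3  (order 3).
h: a_k = 0, -1, 0, 2/3, -1, 16/15, -8/9, …
ICs: h(0) = 0, h′(0) = -1, h′′(0) = 0.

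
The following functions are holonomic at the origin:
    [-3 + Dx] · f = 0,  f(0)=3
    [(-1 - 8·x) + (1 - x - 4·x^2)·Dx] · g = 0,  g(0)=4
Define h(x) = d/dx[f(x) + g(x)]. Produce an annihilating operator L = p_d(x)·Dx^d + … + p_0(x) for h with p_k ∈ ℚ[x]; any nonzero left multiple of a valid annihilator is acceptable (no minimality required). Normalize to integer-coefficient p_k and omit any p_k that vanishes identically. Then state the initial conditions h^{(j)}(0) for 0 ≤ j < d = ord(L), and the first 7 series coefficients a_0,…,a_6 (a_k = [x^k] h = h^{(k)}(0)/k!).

L = (72 + 1314·x + 1440·x^2 + 6336·x^3 + 3456·x^4) + (-45 - 426·x - 783·x^2 - 1968·x^3 + 720·x^4 + 1152·x^5)·Dx + (7 - 4·x + 101·x^2 - 48·x^3 - 624·x^4 - 384·x^5)·Dx^2  (order 2).
h: a_k = 13, 67, 297/2, 1009/2, 10643/8, 174489/40, 988569/80, …
ICs: h(0) = 13, h′(0) = 67.

f: a_k = 3, 9, 27/2, 27/2, 81/8, 243/40, 243/80, …
g: a_k = 4, 4, 20, 36, 116, 260, 724, …
L₀ := lclm(L_f,L_g); ord L₀ ≤ 1+1.
h=h₀': d/dx-closure on L₀ ⇒ L.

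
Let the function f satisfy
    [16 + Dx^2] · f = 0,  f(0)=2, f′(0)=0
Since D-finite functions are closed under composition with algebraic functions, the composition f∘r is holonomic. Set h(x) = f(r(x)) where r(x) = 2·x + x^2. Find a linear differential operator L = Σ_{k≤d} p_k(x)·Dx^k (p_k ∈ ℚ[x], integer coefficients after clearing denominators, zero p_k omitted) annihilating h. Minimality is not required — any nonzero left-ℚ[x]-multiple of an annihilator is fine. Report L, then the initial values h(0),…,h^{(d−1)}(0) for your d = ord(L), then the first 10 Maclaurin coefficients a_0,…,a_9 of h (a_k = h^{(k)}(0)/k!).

L = (64 + 192·x + 192·x^2 + 64·x^3) - Dx + (1 + x)·Dx^2  (order 2).
h: a_k = 2, 0, -64, -64, 976/3, 2048/3, -9728/45, -30208/15, -591296/315, 475136/315, …
ICs: h(0) = 2, h′(0) = 0.

f: a_k = 2, 0, -16, 0, 64/3, 0, -512/45, 0, 1024/315, 0, …
h₀=f(r): pull back L_f along r ⇒ L₀.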